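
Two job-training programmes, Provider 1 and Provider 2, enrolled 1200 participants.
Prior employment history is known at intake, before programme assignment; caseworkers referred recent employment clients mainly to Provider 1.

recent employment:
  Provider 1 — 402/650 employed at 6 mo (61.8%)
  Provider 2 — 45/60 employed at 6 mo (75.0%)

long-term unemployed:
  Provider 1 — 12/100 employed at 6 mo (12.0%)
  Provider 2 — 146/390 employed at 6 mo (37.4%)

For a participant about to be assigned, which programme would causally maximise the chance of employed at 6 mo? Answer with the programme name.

Nothing the programme does changes prior employment history; the imbalance is an allocation artefact. With prior employment history also predicting the outcome, the pooled figure is confounded, and the within-stratum comparison is the causal one.
Within each level — recent employment: 61.8% vs 75.0%; long-term unemployed: 12.0% vs 37.4% — Provider 2 is higher every time.

Provider 2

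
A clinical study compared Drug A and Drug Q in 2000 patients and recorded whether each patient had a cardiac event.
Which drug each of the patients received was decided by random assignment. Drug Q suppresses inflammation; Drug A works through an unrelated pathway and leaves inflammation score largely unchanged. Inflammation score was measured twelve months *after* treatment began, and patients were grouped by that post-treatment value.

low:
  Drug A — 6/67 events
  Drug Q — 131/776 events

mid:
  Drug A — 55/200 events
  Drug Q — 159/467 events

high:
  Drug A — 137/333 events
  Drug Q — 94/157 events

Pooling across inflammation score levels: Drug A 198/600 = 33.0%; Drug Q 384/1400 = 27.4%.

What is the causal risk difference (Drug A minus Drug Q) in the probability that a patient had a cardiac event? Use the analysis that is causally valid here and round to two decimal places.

The distribution of inflammation score is itself part of what the drug does — it is an intermediate outcome. Holding it fixed would remove that part of the effect; the total effect is the pooled difference.
The causal difference is the pooled difference: 0.330 − 0.274 = +0.056.

+0.06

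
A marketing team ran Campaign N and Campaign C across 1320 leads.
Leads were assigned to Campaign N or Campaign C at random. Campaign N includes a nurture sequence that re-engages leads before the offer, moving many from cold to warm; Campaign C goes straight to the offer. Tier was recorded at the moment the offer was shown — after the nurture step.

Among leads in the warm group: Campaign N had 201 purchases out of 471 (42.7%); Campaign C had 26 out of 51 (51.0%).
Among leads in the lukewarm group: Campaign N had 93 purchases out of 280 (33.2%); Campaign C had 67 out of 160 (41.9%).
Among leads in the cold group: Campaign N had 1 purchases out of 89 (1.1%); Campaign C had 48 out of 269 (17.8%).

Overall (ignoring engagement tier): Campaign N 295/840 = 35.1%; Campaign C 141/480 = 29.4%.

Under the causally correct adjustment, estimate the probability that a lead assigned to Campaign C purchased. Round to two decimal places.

0.29

Campaign C is higher inside every engagement tier stratum but Campaign N is higher in aggregate. Whether to stratify depends on how engagement tier relates to the campaign.
Because the campaign influences engagement tier, engagement tier is a post-treatment mediator, not a confounder. Stratifying on it would bias the estimate; the causal effect is the crude pooled difference.
So P(outcome | do(Campaign C)) is just the pooled rate for Campaign C: 141/480 = 0.294.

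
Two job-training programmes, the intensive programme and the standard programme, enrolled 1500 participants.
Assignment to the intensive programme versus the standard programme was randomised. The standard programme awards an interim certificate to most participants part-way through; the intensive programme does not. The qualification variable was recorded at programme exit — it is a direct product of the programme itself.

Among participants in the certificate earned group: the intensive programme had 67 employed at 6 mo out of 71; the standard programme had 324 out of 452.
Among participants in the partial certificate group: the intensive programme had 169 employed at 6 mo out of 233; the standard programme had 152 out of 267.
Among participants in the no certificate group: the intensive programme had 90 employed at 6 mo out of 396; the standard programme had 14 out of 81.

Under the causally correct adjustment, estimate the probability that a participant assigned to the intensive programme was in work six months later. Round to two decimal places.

0.47

The stratified and pooled comparisons disagree (the intensive programme wins within each qualification attained during the programme; the standard programme wins overall), so the answer turns on the causal role of qualification attained during the programme.
The distribution of qualification attained during the programme is itself part of what the programme does — it is an intermediate outcome. Holding it fixed would remove that part of the effect; the total effect is the pooled difference.
So P(outcome | do(the intensive programme)) is just the pooled rate for the intensive programme: 326/700 = 0.466.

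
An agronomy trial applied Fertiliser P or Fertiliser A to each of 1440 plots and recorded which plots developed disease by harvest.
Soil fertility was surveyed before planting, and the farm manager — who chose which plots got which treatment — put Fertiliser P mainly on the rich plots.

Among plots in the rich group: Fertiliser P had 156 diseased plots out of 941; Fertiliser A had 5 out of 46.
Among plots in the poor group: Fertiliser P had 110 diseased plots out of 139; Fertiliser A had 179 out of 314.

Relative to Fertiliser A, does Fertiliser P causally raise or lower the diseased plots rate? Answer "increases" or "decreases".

The stratified and pooled comparisons disagree (Fertiliser A wins within each soil fertility; Fertiliser P wins overall), so the answer turns on the causal role of soil fertility.
The imbalance in soil fertility arose from how plots were allocated, not from anything the fertiliser did; and soil fertility independently affects the outcome. The pooled gap is confounded — condition on soil fertility.
Within each level — rich: 16.6% vs 10.9%; poor: 79.1% vs 57.0% — Fertiliser A is lower every time.

increases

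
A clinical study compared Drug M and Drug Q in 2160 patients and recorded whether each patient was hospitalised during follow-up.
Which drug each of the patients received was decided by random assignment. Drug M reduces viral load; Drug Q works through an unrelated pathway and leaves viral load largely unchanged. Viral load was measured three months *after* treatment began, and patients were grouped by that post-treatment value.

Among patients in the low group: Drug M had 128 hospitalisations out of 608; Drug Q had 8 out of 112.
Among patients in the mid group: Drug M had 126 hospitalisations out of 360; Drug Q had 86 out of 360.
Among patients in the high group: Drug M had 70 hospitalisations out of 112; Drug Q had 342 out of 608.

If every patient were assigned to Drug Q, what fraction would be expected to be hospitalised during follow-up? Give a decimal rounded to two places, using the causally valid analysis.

Stratifying would compare drugs among patients the drugs themselves sorted into viral load groups — a form of selection on an intermediate. The unconditioned pooled rates give the total causal effect.
So P(outcome | do(Drug Q)) is just the pooled rate for Drug Q: 436/1080 = 0.404.

0.40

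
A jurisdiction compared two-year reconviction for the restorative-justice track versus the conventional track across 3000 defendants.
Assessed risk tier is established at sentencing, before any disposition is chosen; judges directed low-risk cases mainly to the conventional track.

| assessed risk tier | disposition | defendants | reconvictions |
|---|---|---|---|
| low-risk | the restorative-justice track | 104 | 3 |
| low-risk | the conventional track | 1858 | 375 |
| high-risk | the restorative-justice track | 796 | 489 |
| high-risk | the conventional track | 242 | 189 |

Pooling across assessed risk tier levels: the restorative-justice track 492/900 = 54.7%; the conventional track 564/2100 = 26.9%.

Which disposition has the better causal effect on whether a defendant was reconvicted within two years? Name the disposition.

The stratified and pooled comparisons disagree (the restorative-justice track wins within each assessed risk tier; the conventional track wins overall), so the answer turns on the causal role of assessed risk tier.
Nothing the disposition does changes assessed risk tier; the imbalance is an allocation artefact. With assessed risk tier also predicting the outcome, the pooled figure is confounded, and the within-stratum comparison is the causal one.
Within each level — low-risk: 2.9% vs 20.2%; high-risk: 61.4% vs 78.1% — the restorative-justice track is lower every time.

the restorative-justice track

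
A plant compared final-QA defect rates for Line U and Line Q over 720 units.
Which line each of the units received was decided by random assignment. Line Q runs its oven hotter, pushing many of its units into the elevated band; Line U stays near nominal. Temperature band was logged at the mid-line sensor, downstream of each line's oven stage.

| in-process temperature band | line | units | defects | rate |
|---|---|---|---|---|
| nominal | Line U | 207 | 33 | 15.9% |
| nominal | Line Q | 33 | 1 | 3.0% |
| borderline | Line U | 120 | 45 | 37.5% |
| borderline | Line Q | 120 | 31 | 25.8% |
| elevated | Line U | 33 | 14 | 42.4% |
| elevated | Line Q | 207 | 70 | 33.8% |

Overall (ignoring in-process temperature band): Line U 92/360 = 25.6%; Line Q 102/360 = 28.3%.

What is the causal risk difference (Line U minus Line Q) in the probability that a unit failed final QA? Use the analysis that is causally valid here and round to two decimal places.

-0.03

The stratified and pooled comparisons disagree (Line Q wins within each in-process temperature band; Line U wins overall), so the answer turns on the causal role of in-process temperature band.
In-process temperature band here is a post-treatment variable shaped by the line; conditioning on it would introduce bias rather than remove it. The overall comparison is the causal one.
The causal difference is the pooled difference: 0.256 − 0.283 = -0.028.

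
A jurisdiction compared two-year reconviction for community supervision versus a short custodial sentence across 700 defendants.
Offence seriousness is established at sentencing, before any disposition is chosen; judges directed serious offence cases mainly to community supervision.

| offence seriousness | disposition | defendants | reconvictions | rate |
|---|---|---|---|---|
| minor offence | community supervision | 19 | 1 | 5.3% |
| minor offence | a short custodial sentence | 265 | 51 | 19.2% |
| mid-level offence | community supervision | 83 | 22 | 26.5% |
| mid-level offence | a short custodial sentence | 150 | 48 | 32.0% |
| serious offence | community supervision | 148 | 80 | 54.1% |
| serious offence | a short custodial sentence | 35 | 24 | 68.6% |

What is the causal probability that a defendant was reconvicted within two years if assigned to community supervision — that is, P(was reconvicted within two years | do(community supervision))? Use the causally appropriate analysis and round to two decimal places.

The offence seriousness-specific comparison favours community supervision throughout, but the pooled figures favour a short custodial sentence. The question is whether to condition on offence seriousness.
Nothing the disposition does changes offence seriousness; the imbalance is an allocation artefact. With offence seriousness also predicting the outcome, the pooled figure is confounded, and the within-stratum comparison is the causal one.
Standardising community supervision to the population offence seriousness mix: 0.406·1/19 + 0.333·22/83 + 0.261·80/148 = 0.251.

0.25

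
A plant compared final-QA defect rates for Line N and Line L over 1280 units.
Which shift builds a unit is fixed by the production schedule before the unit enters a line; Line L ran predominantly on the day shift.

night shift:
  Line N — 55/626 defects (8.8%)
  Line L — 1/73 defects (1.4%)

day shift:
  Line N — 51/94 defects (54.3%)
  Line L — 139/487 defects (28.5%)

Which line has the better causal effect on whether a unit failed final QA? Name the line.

Nothing the line does changes shift; the imbalance is an allocation artefact. With shift also predicting the outcome, the pooled figure is confounded, and the within-stratum comparison is the causal one.
Within each level — night shift: 8.8% vs 1.4%; day shift: 54.3% vs 28.5% — Line L is lower every time.

Line L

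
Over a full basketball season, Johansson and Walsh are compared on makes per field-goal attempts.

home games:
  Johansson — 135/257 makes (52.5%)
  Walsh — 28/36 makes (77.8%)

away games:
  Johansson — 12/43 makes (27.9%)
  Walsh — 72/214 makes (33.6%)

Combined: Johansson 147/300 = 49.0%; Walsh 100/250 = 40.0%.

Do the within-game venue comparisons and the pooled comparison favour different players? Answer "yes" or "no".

Within each game venue level (home games 52.5% vs 77.8%; away games 27.9% vs 33.6%), Walsh has the higher rate every time. Pooled: 49.0% vs 40.0% — Johansson has the higher rate overall. The two comparisons disagree.

yes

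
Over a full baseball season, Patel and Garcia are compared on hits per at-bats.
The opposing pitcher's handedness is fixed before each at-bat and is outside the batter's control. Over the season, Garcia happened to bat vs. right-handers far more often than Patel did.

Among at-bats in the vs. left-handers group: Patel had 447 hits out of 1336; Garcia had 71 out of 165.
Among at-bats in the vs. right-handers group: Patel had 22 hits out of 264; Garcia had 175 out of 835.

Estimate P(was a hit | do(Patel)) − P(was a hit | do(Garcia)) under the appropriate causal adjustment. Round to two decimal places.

-0.11

Pitcher handedness satisfies the back-door criterion: it is not a descendant of the player, and it blocks the spurious path from player to outcome. Adjusting for it (i.e., using the within-pitcher handedness rates) gives the causal effect.
Adjusting over the population distribution of pitcher handedness: 0.577·(0.335−0.430) + 0.423·(0.083−0.210) = -0.109.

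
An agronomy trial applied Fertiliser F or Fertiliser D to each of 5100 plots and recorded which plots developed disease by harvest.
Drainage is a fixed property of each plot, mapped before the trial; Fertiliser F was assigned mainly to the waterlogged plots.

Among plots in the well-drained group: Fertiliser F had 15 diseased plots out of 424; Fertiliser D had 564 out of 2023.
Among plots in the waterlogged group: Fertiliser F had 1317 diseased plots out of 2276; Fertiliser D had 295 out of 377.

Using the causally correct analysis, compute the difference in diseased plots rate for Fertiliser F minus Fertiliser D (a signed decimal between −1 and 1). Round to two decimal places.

-0.22

Field drainage is set before the fertiliser has any effect — it is not caused by the fertiliser — and it independently drives the outcome. That makes it a confounder, so the causal comparison is within field drainage levels.
Adjusting over the population distribution of field drainage: 0.480·(0.035−0.279) + 0.520·(0.579−0.782) = -0.223.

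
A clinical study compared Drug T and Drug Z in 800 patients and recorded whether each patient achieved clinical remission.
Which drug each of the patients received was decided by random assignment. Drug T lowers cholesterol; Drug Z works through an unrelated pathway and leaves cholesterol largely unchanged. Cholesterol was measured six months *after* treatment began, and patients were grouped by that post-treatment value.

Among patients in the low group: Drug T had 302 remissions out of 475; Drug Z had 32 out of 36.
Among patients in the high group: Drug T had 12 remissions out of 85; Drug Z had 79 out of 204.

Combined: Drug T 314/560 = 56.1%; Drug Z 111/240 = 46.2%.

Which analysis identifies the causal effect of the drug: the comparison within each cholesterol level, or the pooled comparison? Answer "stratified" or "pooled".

pooled

Cholesterol here is a post-treatment variable shaped by the drug; conditioning on it would introduce bias rather than remove it. The overall comparison is the causal one.
Pooled: Drug T 56.1% vs Drug Z 46.2%; Drug T is higher overall.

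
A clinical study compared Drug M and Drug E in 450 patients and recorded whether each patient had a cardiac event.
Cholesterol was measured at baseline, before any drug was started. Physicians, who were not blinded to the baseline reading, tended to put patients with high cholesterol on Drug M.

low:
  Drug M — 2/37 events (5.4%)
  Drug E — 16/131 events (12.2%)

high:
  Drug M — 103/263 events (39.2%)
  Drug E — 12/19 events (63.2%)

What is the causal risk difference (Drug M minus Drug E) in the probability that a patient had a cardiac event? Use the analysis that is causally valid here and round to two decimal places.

-0.18

The cholesterol-specific comparison favours Drug M throughout, but the pooled figures favour Drug E. The question is whether to condition on cholesterol.
Cholesterol is set before the drug has any effect — it is not caused by the drug — and it independently drives the outcome. That makes it a confounder, so the causal comparison is within cholesterol levels.
Adjusting over the population distribution of cholesterol: 0.373·(0.054−0.122) + 0.627·(0.392−0.632) = -0.176.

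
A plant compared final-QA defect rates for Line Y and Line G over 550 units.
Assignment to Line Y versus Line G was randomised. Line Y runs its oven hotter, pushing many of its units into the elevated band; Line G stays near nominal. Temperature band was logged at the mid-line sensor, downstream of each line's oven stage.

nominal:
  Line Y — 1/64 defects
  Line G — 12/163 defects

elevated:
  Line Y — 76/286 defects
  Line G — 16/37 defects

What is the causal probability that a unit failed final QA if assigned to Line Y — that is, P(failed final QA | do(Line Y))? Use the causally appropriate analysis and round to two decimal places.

0.22

Line Y is lower inside every in-process temperature band stratum but Line G is lower in aggregate. Whether to stratify depends on how in-process temperature band relates to the line.
Because the line influences in-process temperature band, in-process temperature band is a post-treatment mediator, not a confounder. Stratifying on it would bias the estimate; the causal effect is the crude pooled difference.
So P(outcome | do(Line Y)) is just the pooled rate for Line Y: 77/350 = 0.220.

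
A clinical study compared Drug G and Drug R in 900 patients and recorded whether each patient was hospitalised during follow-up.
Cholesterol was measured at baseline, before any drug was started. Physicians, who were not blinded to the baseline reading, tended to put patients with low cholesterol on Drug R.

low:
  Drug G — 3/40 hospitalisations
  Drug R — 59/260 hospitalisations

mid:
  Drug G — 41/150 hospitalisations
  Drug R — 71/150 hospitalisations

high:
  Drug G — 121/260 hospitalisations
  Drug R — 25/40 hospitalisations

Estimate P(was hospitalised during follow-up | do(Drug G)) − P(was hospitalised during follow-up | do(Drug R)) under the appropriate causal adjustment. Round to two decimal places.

Drug G is lower inside every cholesterol stratum but Drug R is lower in aggregate. Whether to stratify depends on how cholesterol relates to the drug.
Nothing the drug does changes cholesterol; the imbalance is an allocation artefact. With cholesterol also predicting the outcome, the pooled figure is confounded, and the within-stratum comparison is the causal one.
Adjusting over the population distribution of cholesterol: 0.333·(0.075−0.227) + 0.333·(0.273−0.473) + 0.333·(0.465−0.625) = -0.171.

-0.17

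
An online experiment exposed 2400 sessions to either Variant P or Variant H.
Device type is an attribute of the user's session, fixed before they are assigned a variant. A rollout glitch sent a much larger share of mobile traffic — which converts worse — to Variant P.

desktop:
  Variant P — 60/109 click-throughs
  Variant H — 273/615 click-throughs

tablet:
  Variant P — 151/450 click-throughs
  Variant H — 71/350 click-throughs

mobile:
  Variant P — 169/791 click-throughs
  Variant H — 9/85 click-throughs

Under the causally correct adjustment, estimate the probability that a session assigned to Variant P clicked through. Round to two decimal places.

0.36

Nothing the variant does changes device type; the imbalance is an allocation artefact. With device type also predicting the outcome, the pooled figure is confounded, and the within-stratum comparison is the causal one.
Standardising Variant P to the population device type mix: 0.302·60/109 + 0.333·151/450 + 0.365·169/791 = 0.356.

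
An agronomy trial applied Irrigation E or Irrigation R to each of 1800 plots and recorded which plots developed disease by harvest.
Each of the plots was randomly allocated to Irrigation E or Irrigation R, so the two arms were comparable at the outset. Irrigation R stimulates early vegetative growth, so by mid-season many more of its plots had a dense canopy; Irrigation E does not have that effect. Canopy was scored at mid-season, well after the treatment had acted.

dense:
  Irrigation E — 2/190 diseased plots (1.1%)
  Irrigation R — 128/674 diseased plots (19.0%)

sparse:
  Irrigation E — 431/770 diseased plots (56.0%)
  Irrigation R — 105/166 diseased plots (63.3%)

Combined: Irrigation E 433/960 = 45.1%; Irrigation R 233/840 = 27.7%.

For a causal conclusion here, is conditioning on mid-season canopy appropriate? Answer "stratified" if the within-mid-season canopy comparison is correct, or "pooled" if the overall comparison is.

Irrigation E is lower inside every mid-season canopy stratum but Irrigation R is lower in aggregate. Whether to stratify depends on how mid-season canopy relates to the irrigation.
Because the irrigation influences mid-season canopy, mid-season canopy is a post-treatment mediator, not a confounder. Stratifying on it would bias the estimate; the causal effect is the crude pooled difference.
Pooled: Irrigation E 45.1% vs Irrigation R 27.7%; Irrigation R is lower overall.

pooled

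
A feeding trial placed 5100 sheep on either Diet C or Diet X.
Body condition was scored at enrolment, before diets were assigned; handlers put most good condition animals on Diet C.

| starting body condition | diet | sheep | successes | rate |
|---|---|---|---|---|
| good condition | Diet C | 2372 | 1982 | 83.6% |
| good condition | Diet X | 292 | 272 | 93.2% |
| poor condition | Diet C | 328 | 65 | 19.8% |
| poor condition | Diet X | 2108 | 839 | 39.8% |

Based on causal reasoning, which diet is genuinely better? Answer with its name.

The starting body condition-specific comparison favours Diet X throughout, but the pooled figures favour Diet C. The question is whether to condition on starting body condition.
Here starting body condition is a common cause — it drives both which diet a case falls under and the outcome. The crude comparison mixes populations; the stratum-specific rates are the causally relevant ones.
Within each level — good condition: 83.6% vs 93.2%; poor condition: 19.8% vs 39.8% — Diet X is higher every time.

Diet X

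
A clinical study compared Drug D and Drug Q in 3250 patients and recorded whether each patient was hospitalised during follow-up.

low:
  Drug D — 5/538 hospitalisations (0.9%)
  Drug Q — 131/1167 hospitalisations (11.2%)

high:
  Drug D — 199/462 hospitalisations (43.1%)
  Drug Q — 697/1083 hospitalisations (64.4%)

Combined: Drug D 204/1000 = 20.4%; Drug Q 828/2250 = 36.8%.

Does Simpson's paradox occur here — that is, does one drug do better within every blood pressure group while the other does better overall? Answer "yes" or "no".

no

Within each blood pressure level (low 0.9% vs 11.2%; high 43.1% vs 64.4%), Drug D has the lower rate every time. Pooled: 20.4% vs 36.8% — Drug D has the lower rate overall. They agree.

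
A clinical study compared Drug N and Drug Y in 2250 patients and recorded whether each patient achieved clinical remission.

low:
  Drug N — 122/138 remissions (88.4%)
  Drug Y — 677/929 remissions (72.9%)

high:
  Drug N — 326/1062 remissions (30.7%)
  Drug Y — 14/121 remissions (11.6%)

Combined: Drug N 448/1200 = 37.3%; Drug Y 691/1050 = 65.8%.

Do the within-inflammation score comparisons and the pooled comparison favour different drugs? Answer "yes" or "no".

yes

Within each inflammation score level (low 88.4% vs 72.9%; high 30.7% vs 11.6%), Drug N has the higher rate every time. Pooled: 37.3% vs 65.8% — Drug Y has the higher rate overall. The two comparisons disagree.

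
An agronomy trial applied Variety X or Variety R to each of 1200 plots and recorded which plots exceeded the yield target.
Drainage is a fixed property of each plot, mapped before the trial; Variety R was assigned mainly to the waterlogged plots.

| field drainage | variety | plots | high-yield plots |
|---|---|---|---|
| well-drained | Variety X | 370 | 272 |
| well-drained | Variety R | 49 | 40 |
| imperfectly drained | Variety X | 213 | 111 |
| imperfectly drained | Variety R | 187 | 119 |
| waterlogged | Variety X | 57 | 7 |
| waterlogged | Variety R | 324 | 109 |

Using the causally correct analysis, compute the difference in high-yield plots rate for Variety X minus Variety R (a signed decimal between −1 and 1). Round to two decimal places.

-0.13

Here field drainage is a common cause — it drives both which variety a case falls under and the outcome. The crude comparison mixes populations; the stratum-specific rates are the causally relevant ones.
Adjusting over the population distribution of field drainage: 0.349·(0.735−0.816) + 0.333·(0.521−0.636) + 0.318·(0.123−0.336) = -0.135.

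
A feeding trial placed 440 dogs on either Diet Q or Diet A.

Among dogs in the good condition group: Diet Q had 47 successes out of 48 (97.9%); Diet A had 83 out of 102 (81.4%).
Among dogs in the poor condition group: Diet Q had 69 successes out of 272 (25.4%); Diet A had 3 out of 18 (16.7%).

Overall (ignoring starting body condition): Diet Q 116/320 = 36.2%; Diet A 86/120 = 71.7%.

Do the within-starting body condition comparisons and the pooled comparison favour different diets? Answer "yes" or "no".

Within each starting body condition level (good condition 97.9% vs 81.4%; poor condition 25.4% vs 16.7%), Diet Q has the higher rate every time. Pooled: 36.2% vs 71.7% — Diet A has the higher rate overall. The two comparisons disagree.

yes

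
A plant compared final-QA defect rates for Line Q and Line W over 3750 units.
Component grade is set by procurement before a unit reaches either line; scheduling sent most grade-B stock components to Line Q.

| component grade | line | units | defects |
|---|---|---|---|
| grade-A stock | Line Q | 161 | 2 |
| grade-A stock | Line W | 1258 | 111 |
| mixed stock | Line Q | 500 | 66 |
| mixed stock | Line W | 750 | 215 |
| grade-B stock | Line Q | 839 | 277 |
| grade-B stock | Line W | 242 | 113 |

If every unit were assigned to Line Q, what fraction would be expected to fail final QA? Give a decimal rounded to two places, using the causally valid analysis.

0.14

Within every component grade level Line Q has the lower rate, yet pooled Line W does — Simpson's reversal.
Since component grade is a pre-existing factor (not a product of the line) and it affects the outcome on its own, it is a confounder. The stratified rates, not the pooled rate, identify the causal effect.
Standardising Line Q to the population component grade mix: 0.378·2/161 + 0.333·66/500 + 0.288·277/839 = 0.144.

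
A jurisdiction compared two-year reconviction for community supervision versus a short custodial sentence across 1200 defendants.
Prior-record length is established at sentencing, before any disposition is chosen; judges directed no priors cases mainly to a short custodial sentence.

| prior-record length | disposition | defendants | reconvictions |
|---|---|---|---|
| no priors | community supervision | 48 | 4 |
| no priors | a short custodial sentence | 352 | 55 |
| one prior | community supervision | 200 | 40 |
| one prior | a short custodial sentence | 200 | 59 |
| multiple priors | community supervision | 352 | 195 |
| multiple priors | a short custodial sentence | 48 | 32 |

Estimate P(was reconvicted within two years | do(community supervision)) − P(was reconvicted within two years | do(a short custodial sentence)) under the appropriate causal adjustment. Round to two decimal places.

The stratified and pooled comparisons disagree (community supervision wins within each prior-record length; a short custodial sentence wins overall), so the answer turns on the causal role of prior-record length.
Prior-record length is set before the disposition has any effect — it is not caused by the disposition — and it independently drives the outcome. That makes it a confounder, so the causal comparison is within prior-record length levels.
Adjusting over the population distribution of prior-record length: 0.333·(0.083−0.156) + 0.333·(0.200−0.295) + 0.333·(0.554−0.667) = -0.094.

-0.09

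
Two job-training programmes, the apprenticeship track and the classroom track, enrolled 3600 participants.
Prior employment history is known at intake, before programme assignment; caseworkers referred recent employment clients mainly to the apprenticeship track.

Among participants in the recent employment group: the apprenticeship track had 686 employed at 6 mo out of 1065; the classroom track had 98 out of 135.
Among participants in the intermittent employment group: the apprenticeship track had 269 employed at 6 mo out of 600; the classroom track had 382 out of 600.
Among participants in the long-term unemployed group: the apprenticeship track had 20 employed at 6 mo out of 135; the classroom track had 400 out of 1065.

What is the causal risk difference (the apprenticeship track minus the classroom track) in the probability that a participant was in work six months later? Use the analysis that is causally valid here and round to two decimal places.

-0.17

the classroom track is higher inside every prior employment history stratum but the apprenticeship track is higher in aggregate. Whether to stratify depends on how prior employment history relates to the programme.
Prior employment history is set before the programme has any effect — it is not caused by the programme — and it independently drives the outcome. That makes it a confounder, so the causal comparison is within prior employment history levels.
Adjusting over the population distribution of prior employment history: 0.333·(0.644−0.726) + 0.333·(0.448−0.637) + 0.333·(0.148−0.376) = -0.166.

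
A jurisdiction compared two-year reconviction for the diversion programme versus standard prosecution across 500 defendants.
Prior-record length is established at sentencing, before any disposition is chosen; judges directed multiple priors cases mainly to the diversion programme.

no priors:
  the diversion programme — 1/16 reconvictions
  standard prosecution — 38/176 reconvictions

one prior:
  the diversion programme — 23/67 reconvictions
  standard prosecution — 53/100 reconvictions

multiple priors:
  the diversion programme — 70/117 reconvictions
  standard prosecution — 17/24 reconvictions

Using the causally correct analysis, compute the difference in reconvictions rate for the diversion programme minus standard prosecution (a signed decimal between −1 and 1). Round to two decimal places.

the diversion programme is lower inside every prior-record length stratum but standard prosecution is lower in aggregate. Whether to stratify depends on how prior-record length relates to the disposition.
Nothing the disposition does changes prior-record length; the imbalance is an allocation artefact. With prior-record length also predicting the outcome, the pooled figure is confounded, and the within-stratum comparison is the causal one.
Adjusting over the population distribution of prior-record length: 0.384·(0.062−0.216) + 0.334·(0.343−0.530) + 0.282·(0.598−0.708) = -0.152.

-0.15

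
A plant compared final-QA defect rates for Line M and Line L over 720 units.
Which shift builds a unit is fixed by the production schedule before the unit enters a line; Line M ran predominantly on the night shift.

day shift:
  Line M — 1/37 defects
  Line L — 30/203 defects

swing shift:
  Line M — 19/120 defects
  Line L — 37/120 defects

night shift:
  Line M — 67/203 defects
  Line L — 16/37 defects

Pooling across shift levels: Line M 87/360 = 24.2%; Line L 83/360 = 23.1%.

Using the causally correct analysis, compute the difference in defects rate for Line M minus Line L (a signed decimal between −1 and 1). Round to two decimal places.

-0.12

Shift is set before the line has any effect — it is not caused by the line — and it independently drives the outcome. That makes it a confounder, so the causal comparison is within shift levels.
Adjusting over the population distribution of shift: 0.333·(0.027−0.148) + 0.333·(0.158−0.308) + 0.333·(0.330−0.432) = -0.124.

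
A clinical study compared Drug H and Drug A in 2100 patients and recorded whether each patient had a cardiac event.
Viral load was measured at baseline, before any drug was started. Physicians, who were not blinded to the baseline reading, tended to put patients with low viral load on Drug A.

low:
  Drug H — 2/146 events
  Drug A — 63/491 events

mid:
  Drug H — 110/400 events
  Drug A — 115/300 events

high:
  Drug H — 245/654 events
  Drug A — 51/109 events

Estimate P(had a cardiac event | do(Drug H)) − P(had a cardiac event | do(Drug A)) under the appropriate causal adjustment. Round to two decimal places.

Viral load differs across drugs for reasons unrelated to any effect of the drug itself, and it separately predicts the outcome — a classic confounder. We must compare within viral load levels.
Adjusting over the population distribution of viral load: 0.303·(0.014−0.128) + 0.333·(0.275−0.383) + 0.363·(0.375−0.468) = -0.105.

-0.10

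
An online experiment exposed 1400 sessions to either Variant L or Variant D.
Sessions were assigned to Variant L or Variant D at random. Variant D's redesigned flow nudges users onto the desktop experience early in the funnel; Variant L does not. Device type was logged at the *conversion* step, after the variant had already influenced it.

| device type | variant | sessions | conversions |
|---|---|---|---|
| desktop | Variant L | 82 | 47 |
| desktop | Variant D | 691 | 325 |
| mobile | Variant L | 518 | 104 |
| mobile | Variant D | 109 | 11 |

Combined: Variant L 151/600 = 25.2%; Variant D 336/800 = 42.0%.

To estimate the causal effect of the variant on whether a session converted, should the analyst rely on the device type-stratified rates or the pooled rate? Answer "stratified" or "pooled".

Device type here is a post-treatment variable shaped by the variant; conditioning on it would introduce bias rather than remove it. The overall comparison is the causal one.
Pooled: Variant L 25.2% vs Variant D 42.0%; Variant D is higher overall.

pooled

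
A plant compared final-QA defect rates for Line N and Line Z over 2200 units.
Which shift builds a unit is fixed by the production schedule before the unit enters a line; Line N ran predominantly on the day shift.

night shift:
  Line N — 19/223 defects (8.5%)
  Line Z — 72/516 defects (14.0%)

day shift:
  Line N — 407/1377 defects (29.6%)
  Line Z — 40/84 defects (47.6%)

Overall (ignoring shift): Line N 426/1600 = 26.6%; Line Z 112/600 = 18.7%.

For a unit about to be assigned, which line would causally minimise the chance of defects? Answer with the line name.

Line N is lower inside every shift stratum but Line Z is lower in aggregate. Whether to stratify depends on how shift relates to the line.
Shift satisfies the back-door criterion: it is not a descendant of the line, and it blocks the spurious path from line to outcome. Adjusting for it (i.e., using the within-shift rates) gives the causal effect.
Within each level — night shift: 8.5% vs 14.0%; day shift: 29.6% vs 47.6% — Line N is lower every time.

Line N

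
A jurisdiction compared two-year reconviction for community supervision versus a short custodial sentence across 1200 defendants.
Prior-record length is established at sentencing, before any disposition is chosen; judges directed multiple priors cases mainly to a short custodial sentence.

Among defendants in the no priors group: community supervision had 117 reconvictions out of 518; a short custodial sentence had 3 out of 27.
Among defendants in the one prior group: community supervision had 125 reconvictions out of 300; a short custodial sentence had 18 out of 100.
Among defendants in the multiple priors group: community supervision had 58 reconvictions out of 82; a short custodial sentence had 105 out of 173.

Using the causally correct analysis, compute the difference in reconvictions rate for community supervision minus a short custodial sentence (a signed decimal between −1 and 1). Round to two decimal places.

Prior-record length satisfies the back-door criterion: it is not a descendant of the disposition, and it blocks the spurious path from disposition to outcome. Adjusting for it (i.e., using the within-prior-record length rates) gives the causal effect.
Adjusting over the population distribution of prior-record length: 0.454·(0.226−0.111) + 0.333·(0.417−0.180) + 0.212·(0.707−0.607) = +0.152.

+0.15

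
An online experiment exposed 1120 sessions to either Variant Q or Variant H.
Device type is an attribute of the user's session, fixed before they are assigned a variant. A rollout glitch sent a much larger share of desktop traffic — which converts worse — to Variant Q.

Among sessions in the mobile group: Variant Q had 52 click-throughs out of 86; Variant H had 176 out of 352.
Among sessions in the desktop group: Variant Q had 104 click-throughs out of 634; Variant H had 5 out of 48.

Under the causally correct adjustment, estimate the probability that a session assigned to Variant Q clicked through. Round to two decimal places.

0.34

The stratified and pooled comparisons disagree (Variant Q wins within each device type; Variant H wins overall), so the answer turns on the causal role of device type.
Device type is set before the variant has any effect — it is not caused by the variant — and it independently drives the outcome. That makes it a confounder, so the causal comparison is within device type levels.
Standardising Variant Q to the population device type mix: 0.391·52/86 + 0.609·104/634 = 0.336.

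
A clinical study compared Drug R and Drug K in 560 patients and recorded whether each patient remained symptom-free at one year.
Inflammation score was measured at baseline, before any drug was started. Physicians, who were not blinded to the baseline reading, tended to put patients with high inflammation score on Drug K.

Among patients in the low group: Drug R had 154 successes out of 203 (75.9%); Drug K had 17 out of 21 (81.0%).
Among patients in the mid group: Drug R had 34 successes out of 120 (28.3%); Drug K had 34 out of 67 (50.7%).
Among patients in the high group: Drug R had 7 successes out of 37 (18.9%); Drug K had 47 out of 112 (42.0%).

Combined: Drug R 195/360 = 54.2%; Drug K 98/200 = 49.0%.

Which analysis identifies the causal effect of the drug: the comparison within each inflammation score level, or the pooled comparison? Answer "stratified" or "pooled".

stratified

The inflammation score-specific comparison favours Drug K throughout, but the pooled figures favour Drug R. The question is whether to condition on inflammation score.
Nothing the drug does changes inflammation score; the imbalance is an allocation artefact. With inflammation score also predicting the outcome, the pooled figure is confounded, and the within-stratum comparison is the causal one.
Within each level — low: 75.9% vs 81.0%; mid: 28.3% vs 50.7%; high: 18.9% vs 42.0% — Drug K is higher every time.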